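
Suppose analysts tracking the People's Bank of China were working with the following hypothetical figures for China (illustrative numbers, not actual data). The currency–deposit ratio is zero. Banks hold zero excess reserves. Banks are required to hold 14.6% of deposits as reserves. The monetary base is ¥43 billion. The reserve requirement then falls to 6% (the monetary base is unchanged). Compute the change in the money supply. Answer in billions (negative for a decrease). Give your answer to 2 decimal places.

¥422.15 billion

Initially m₁ = 1 / (0.146) ≈ 6.84932, so M₁ = 6.84932 × 43 ≈ 294.5208 billion.
After the change m₂ = 1 / (0.06) ≈ 16.66667, so M₂ = 16.66667 × 43 ≈ 716.6668 billion.
ΔM = M₂ − M₁ = 716.6668 − 294.5208 = 422.146 billion.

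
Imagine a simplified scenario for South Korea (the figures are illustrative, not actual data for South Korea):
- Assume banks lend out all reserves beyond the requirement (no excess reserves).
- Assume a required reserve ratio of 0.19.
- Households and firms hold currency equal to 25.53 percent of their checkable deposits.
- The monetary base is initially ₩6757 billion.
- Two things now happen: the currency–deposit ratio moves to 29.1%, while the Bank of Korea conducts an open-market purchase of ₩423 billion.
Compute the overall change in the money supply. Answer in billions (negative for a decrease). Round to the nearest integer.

₩223 billion

Before: m₁ = (1 + 0.2553) / (0.19 + 0.2553) ≈ 2.81900, MB₁ = 6757, so M₁ = 2.81900 × 6757 = 19047.983 billion.
After: m₂ = (1 + 0.291) / (0.19 + 0.291) ≈ 2.68399, MB₂ = 6757 + 423 = 7180, so M₂ = 2.68399 × 7180 = 19271.0482 billion.
ΔM = M₂ − M₁ = 19271.0482 − 19047.983 = 223.0652 billion.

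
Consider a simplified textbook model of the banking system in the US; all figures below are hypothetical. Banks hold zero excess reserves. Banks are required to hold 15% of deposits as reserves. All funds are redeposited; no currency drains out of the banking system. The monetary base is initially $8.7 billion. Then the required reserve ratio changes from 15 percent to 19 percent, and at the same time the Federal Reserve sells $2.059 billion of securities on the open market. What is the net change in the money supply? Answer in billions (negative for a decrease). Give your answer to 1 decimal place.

Before: m₁ = 1 / (0.15) ≈ 6.6667, MB₁ = 8.7, so M₁ = 6.6667 × 8.7 ≈ 58.0003 billion.
After: m₂ = 1 / (0.19) ≈ 5.2632, MB₂ = 8.7 − 2.059 = 6.641, so M₂ = 5.2632 × 6.641 ≈ 34.9529 billion.
ΔM = M₂ − M₁ = 34.9529 − 58.0003 = -23.0474 billion.

-23.0 billion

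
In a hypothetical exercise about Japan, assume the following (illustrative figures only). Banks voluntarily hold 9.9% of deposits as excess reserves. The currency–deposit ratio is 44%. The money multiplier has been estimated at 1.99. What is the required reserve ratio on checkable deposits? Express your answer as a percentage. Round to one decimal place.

18.5%

Using m = 1.99. Since m = (1 + c)/(c + rr + e), the denominator satisfies c + rr + e = (1 + c)/m = (1 + 0.44) / 1.99 ≈ 0.723618.
With c = 0.44 and e = 0.099, the required reserve ratio on checkable deposits is 0.723618 − 0.44 − 0.099 = 0.184618.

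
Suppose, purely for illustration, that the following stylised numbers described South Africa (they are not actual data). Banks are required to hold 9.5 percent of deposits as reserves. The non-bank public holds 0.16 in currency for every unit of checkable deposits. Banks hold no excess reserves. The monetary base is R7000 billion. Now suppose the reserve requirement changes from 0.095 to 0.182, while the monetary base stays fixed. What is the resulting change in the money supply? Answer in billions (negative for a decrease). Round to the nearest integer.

Initially m₁ = (1 + 0.16) / (0.095 + 0.16) ≈ 4.54902, so M₁ = 4.54902 × 7000 = 31843.14 billion.
After the change m₂ = (1 + 0.16) / (0.182 + 0.16) ≈ 3.39181, so M₂ = 3.39181 × 7000 = 23742.67 billion.
ΔM = M₂ − M₁ = 23742.67 − 31843.14 = -8100.47 billion.

-8100 billion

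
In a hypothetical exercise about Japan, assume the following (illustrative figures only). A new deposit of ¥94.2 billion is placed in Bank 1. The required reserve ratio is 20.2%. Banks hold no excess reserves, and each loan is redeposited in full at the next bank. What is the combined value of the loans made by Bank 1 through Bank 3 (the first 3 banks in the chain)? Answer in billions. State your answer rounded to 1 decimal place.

Bank i lends (1 − rr)^i of the original deposit: Bank 1 lends 94.2·0.7980 = 75.1716, Bank 2 lends 94.2·0.7980² ≈ 59.9869, and so on.
Summing a geometric series: total = 94.2·[0.7980·(1 − 0.7980^3) / (1 − 0.7980)] ≈ 183.0281 billion.

¥183.0 billion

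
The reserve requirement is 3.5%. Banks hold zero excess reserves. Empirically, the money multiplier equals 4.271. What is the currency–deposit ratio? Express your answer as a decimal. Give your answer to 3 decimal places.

Using m = 4.271. From m = (1 + c)/(c + rr + e), rearranging gives 1 + c = m·(c + rr + e), so c·(1 − m) = m·(rr + e) − 1.
Hence c = [m·(rr + e) − 1]/(1 − m) = [4.271 × (0.035 + 0) − 1] / (1 − 4.271) ≈ 0.260017.

0.260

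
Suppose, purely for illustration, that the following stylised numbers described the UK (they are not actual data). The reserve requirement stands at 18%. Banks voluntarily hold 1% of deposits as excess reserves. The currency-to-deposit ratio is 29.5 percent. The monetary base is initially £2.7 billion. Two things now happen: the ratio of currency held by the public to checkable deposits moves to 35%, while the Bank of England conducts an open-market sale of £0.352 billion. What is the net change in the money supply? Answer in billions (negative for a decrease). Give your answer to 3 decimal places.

Before: m₁ = (1 + 0.295) / (0.18 + 0.01 + 0.295) ≈ 2.67010, MB₁ = 2.7, so M₁ = 2.67010 × 2.7 ≈ 7.2093 billion.
After: m₂ = (1 + 0.35) / (0.18 + 0.01 + 0.35) = 2.5, MB₂ = 2.7 − 0.352 = 2.348, so M₂ = 2.5 × 2.348 = 5.87 billion.
ΔM = M₂ − M₁ = 5.87 − 7.2093 = -1.3393 billion.

-1.339 billion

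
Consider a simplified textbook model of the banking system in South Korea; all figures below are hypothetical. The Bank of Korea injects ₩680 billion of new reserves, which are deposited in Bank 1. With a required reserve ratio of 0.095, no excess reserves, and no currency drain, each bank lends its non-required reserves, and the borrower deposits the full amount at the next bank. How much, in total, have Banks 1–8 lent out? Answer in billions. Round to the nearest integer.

Bank i lends (1 − rr)^i of the original deposit: Bank 1 lends 680·0.9050 = 615.4000, Bank 2 lends 680·0.9050² = 556.9370, and so on.
Summing a geometric series: total = 680·[0.9050·(1 − 0.9050^8) / (1 − 0.9050)] ≈ 3563.0024 billion.

₩3563 billion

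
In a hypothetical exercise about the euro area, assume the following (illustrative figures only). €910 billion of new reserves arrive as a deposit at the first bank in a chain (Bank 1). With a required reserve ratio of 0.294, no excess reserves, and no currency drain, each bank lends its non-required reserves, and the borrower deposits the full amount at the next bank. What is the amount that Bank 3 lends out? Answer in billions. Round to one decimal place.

Each bank lends a fraction (1 − rr) = 0.7060 of the deposit it receives, so Bank 3 receives 910·0.7060^2 and lends 910·0.7060^3 ≈ 320.2252 billion.

€320.2 billion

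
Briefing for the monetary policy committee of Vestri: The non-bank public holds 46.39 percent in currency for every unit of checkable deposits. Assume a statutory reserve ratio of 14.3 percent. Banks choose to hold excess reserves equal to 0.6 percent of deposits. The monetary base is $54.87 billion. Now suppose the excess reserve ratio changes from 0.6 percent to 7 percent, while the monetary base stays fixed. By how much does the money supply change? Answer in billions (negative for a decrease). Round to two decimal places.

Initially m₁ = (1 + 0.4639) / (0.143 + 0.006 + 0.4639) ≈ 2.38848, so M₁ = 2.38848 × 54.87 ≈ 131.0559 billion.
After the change m₂ = (1 + 0.4639) / (0.143 + 0.07 + 0.4639) ≈ 2.16265, so M₂ = 2.16265 × 54.87 ≈ 118.6646 billion.
ΔM = M₂ − M₁ = 118.6646 − 131.0559 = -12.3913 billion.

-12.39 billion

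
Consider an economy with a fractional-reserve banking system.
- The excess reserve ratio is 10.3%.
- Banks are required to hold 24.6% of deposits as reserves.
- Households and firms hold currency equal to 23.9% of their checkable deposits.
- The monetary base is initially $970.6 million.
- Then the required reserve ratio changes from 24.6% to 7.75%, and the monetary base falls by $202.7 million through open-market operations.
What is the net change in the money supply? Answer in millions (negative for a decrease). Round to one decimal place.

Before: m₁ = (1 + 0.239) / (0.246 + 0.103 + 0.239) ≈ 2.10714, MB₁ = 970.6, so M₁ = 2.10714 × 970.6 ≈ 2045.1901 million.
After: m₂ = (1 + 0.239) / (0.0775 + 0.103 + 0.239) ≈ 2.95352, MB₂ = 970.6 − 202.7 = 767.9, so M₂ = 2.95352 × 767.9 ≈ 2268.008 million.
ΔM = M₂ − M₁ = 2268.008 − 2045.1901 = 222.8179 million.

$222.8 million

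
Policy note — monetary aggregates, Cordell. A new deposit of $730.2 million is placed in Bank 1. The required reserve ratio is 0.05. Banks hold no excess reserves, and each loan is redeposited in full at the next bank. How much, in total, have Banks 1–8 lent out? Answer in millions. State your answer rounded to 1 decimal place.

$4669.6 million

Bank i lends (1 − rr)^i of the original deposit: Bank 1 lends 730.2·0.9500 = 693.6900, Bank 2 lends 730.2·0.9500² = 659.0055, and so on.
Summing a geometric series: total = 730.2·[0.9500·(1 − 0.9500^8) / (1 − 0.9500)] ≈ 4669.6376 million.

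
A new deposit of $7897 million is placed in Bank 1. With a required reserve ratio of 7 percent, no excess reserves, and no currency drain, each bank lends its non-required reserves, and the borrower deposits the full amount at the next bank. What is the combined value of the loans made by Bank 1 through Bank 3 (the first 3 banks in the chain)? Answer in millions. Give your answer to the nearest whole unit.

$20526 million

Bank i lends (1 − rr)^i of the original deposit: Bank 1 lends 7897·0.9300 = 7344.2100, Bank 2 lends 7897·0.9300² = 6830.1153, and so on.
Summing a geometric series: total = 7897·[0.9300·(1 − 0.9300^3) / (1 − 0.9300)] ≈ 20526.3325 million.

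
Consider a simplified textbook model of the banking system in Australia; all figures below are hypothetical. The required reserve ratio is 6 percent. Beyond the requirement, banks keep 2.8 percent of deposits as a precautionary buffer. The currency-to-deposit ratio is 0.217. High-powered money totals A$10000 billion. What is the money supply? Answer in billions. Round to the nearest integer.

The money multiplier is m = (1 + c) / (rr + e + c) = (1 + 0.217) / (0.06 + 0.028 + 0.217) ≈ 3.99016.
So M = m × MB = 3.99016 × 10000 = 39901.6 billion.

A$39902 billion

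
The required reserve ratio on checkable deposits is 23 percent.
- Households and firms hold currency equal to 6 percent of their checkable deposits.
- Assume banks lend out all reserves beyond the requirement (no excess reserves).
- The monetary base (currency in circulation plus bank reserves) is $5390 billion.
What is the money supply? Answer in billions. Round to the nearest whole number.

$19701 billion

The money multiplier is m = (1 + c) / (rr + c) = (1 + 0.06) / (0.23 + 0.06) ≈ 3.65517.
So M = m × MB = 3.65517 × 5390 = 19701.3663 billion.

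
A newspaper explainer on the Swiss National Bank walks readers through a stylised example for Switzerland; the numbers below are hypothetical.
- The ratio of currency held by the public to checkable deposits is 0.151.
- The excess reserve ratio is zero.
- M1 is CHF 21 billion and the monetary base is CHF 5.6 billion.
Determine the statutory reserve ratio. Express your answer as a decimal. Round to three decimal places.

0.156

Using m = M/MB = 21/5.6 = 3.750000. Since m = (1 + c)/(c + rr + e), the denominator satisfies c + rr + e = (1 + c)/m = (1 + 0.151) / 3.750000 ≈ 0.306933.
With c = 0.151 and e = 0, the statutory reserve ratio is 0.306933 − 0.151 − 0 = 0.155933.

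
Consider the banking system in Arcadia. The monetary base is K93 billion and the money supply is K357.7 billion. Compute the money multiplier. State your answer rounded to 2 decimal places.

The money multiplier is m = M / MB = 357.7 / 93 ≈ 3.84624.

3.85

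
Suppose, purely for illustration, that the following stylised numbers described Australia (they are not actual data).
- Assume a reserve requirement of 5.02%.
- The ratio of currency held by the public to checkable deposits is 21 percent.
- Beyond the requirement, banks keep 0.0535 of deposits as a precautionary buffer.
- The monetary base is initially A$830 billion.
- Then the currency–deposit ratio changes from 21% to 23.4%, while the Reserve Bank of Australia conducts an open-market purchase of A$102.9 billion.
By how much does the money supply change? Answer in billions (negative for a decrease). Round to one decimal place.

Before: m₁ = (1 + 0.21) / (0.0502 + 0.0535 + 0.21) ≈ 3.85719, MB₁ = 830, so M₁ = 3.85719 × 830 = 3201.4677 billion.
After: m₂ = (1 + 0.234) / (0.0502 + 0.0535 + 0.234) ≈ 3.65413, MB₂ = 830 + 102.9 = 932.9, so M₂ = 3.65413 × 932.9 ≈ 3408.9379 billion.
ΔM = M₂ − M₁ = 3408.9379 − 3201.4677 = 207.4702 billion.

A$207.5 billion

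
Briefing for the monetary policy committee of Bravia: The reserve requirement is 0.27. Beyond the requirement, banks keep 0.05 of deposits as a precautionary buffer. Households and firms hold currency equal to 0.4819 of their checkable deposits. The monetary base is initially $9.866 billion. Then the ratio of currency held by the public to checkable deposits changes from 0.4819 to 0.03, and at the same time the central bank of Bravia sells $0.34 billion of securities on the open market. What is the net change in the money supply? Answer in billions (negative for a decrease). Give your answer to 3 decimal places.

Before: m₁ = (1 + 0.4819) / (0.27 + 0.05 + 0.4819) ≈ 1.84799, MB₁ = 9.866, so M₁ = 1.84799 × 9.866 ≈ 18.2323 billion.
After: m₂ = (1 + 0.03) / (0.27 + 0.05 + 0.03) ≈ 2.94286, MB₂ = 9.866 − 0.34 = 9.526, so M₂ = 2.94286 × 9.526 ≈ 28.0337 billion.
ΔM = M₂ − M₁ = 28.0337 − 18.2323 = 9.8014 billion.

$9.801 billion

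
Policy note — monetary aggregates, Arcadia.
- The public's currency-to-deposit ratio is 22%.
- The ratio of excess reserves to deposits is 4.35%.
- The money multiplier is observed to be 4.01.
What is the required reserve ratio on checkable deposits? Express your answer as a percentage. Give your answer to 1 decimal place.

Using m = 4.01. Since m = (1 + c)/(c + rr + e), the denominator satisfies c + rr + e = (1 + c)/m = (1 + 0.22) / 4.01 ≈ 0.304239.
With c = 0.22 and e = 0.0435, the required reserve ratio on checkable deposits is 0.304239 − 0.22 − 0.0435 = 0.040739.

4.1%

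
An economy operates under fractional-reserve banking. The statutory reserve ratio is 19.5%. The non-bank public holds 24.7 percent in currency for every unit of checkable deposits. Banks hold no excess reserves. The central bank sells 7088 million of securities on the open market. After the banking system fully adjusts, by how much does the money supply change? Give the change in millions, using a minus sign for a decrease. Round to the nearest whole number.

-19997 million

The money multiplier is m = (1 + c) / (rr + c) = (1 + 0.247) / (0.195 + 0.247) ≈ 2.82127.
The sale removes 7088 million of base, so ΔM = m × ΔMB = 2.82127 × (−7088) ≈ -19997.1618 million.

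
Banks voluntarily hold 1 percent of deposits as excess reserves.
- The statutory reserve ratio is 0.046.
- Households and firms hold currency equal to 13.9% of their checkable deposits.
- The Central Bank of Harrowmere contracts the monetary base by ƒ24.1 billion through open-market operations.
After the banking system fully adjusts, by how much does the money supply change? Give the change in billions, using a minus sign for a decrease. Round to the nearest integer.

The money multiplier is m = (1 + c) / (rr + e + c) = (1 + 0.139) / (0.046 + 0.01 + 0.139) ≈ 5.8410.
The sale removes 24.1 billion of base, so ΔM = m × ΔMB = 5.8410 × (−24.1) = -140.7681 billion.

-141 billion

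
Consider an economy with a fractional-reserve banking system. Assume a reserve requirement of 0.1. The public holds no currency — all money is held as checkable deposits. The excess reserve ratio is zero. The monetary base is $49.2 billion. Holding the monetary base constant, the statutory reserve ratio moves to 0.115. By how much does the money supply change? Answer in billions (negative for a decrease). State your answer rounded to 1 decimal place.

-64.2 billion

Initially m₁ = 1 / (0.1) = 10, so M₁ = 10 × 49.2 = 492 billion.
After the change m₂ = 1 / (0.115) ≈ 8.6957, so M₂ = 8.6957 × 49.2 ≈ 427.8284 billion.
ΔM = M₂ − M₁ = 427.8284 − 492 = -64.1716 billion.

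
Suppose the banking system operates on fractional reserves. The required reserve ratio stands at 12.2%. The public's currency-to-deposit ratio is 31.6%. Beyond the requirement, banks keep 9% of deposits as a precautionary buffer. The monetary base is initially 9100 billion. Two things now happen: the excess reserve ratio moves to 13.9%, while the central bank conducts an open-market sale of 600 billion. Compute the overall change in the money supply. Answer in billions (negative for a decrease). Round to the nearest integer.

Before: m₁ = (1 + 0.316) / (0.122 + 0.09 + 0.316) ≈ 2.49242, MB₁ = 9100, so M₁ = 2.49242 × 9100 = 22681.022 billion.
After: m₂ = (1 + 0.316) / (0.122 + 0.139 + 0.316) ≈ 2.28076, MB₂ = 9100 − 600 = 8500, so M₂ = 2.28076 × 8500 = 19386.46 billion.
ΔM = M₂ − M₁ = 19386.46 − 22681.022 = -3294.562 billion.

-3295 billion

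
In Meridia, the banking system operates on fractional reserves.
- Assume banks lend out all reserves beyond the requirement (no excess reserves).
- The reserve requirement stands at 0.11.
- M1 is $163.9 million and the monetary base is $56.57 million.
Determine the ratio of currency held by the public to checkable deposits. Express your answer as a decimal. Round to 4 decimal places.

Using m = M/MB = 163.9/56.57 ≈ 2.897295. From m = (1 + c)/(c + rr + e), rearranging gives 1 + c = m·(c + rr + e), so c·(1 − m) = m·(rr + e) − 1.
Hence c = [m·(rr + e) − 1]/(1 − m) = [2.897295 × (0.11 + 0) − 1] / (1 − 2.897295) ≈ 0.359089.

0.3591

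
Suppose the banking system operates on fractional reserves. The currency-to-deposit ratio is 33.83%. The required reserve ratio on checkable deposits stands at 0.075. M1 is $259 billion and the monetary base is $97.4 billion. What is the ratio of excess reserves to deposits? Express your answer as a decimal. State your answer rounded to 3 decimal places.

Using m = M/MB = 259/97.4 ≈ 2.659138. Since m = (1 + c)/(c + rr + e), the denominator satisfies c + rr + e = (1 + c)/m = (1 + 0.3383) / 2.659138 ≈ 0.503283.
With c = 0.3383 and rr = 0.075, the ratio of excess reserves to deposits is 0.503283 − 0.3383 − 0.075 = 0.089983.

0.090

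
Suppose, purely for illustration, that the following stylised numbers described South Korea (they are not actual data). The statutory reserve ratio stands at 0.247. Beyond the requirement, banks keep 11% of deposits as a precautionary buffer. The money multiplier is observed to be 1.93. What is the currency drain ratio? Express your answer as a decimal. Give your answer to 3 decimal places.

Using m = 1.93. From m = (1 + c)/(c + rr + e), rearranging gives 1 + c = m·(c + rr + e), so c·(1 − m) = m·(rr + e) − 1.
Hence c = [m·(rr + e) − 1]/(1 − m) = [1.93 × (0.247 + 0.11) − 1] / (1 − 1.93) ≈ 0.334398.

0.334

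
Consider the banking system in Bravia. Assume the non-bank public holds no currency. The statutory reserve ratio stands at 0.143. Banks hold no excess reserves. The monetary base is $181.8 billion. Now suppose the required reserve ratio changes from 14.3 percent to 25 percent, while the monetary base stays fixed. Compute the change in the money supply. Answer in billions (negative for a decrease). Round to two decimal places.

-544.13 billion

Initially m₁ = 1 / (0.143) ≈ 6.993007, so M₁ = 6.993007 × 181.8 ≈ 1271.3287 billion.
After the change m₂ = 1 / (0.25) = 4, so M₂ = 4 × 181.8 = 727.2 billion.
ΔM = M₂ − M₁ = 727.2 − 1271.3287 = -544.1287 billion.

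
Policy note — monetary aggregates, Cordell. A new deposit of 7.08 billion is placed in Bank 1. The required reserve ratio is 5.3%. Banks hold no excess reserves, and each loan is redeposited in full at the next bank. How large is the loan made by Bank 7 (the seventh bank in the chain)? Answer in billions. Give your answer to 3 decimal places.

Each bank lends a fraction (1 − rr) = 0.9470 of the deposit it receives, so Bank 7 receives 7.08·0.9470^6 and lends 7.08·0.9470^7 ≈ 4.8360 billion.

4.836 billion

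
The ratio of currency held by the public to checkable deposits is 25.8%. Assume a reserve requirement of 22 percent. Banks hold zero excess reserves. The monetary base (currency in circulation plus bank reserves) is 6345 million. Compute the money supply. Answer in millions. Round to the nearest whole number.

16699 million

The money multiplier is m = (1 + c) / (rr + c) = (1 + 0.258) / (0.22 + 0.258) ≈ 2.63180.
So M = m × MB = 2.63180 × 6345 = 16698.771 million.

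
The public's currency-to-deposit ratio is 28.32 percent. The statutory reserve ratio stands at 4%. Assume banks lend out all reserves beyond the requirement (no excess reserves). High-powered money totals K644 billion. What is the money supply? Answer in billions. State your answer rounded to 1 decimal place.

K2556.9 billion

The money multiplier is m = (1 + c) / (rr + c) = (1 + 0.2832) / (0.04 + 0.2832) ≈ 3.97030.
So M = m × MB = 3.97030 × 644 = 2556.8732 billion.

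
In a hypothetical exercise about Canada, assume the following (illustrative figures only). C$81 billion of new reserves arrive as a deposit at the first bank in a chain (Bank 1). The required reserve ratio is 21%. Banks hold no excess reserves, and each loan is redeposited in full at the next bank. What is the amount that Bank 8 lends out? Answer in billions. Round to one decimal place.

Each bank lends a fraction (1 − rr) = 0.7900 of the deposit it receives, so Bank 8 receives 81·0.7900^7 and lends 81·0.7900^8 ≈ 12.2886 billion.

C$12.3 billion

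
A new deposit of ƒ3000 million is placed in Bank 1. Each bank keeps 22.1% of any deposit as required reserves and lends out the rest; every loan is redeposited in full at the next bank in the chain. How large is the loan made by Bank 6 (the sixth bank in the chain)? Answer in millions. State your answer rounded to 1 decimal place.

ƒ670.4 million

Each bank lends a fraction (1 − rr) = 0.7790 of the deposit it receives, so Bank 6 receives 3000·0.7790^5 and lends 3000·0.7790^6 ≈ 670.4185 million.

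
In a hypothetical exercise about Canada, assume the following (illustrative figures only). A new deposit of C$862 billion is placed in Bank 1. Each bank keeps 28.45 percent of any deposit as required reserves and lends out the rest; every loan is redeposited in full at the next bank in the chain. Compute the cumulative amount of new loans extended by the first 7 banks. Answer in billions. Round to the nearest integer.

Bank i lends (1 − rr)^i of the original deposit: Bank 1 lends 862·0.7155 = 616.7610, Bank 2 lends 862·0.7155² ≈ 441.2925, and so on.
Summing a geometric series: total = 862·[0.7155·(1 − 0.7155^7) / (1 − 0.7155)] ≈ 1959.7626 billion.

C$1960 billion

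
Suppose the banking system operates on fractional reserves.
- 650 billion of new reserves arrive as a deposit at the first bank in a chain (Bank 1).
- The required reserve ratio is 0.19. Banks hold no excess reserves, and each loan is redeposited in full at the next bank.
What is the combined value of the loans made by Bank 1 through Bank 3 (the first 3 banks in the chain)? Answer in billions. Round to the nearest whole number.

1298 billion

Bank i lends (1 − rr)^i of the original deposit: Bank 1 lends 650·0.8100 = 526.5000, Bank 2 lends 650·0.8100² = 426.4650, and so on.
Summing a geometric series: total = 650·[0.8100·(1 − 0.8100^3) / (1 − 0.8100)] ≈ 1298.4017 billion.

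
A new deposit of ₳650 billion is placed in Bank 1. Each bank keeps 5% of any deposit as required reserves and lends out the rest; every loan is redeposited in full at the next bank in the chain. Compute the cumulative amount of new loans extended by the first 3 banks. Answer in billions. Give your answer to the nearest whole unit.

Bank i lends (1 − rr)^i of the original deposit: Bank 1 lends 650·0.9500 = 617.5000, Bank 2 lends 650·0.9500² = 586.6250, and so on.
Summing a geometric series: total = 650·[0.9500·(1 − 0.9500^3) / (1 − 0.9500)] ≈ 1761.4187 billion.

₳1761 billion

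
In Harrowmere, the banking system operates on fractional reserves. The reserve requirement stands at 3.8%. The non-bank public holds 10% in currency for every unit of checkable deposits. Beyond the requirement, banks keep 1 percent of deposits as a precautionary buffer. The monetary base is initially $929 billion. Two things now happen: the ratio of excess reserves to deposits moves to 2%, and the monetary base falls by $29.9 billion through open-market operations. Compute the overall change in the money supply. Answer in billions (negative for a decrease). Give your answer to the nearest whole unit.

-645 billion

Before: m₁ = (1 + 0.1) / (0.038 + 0.01 + 0.1) ≈ 7.4324, MB₁ = 929, so M₁ = 7.4324 × 929 = 6904.6996 billion.
After: m₂ = (1 + 0.1) / (0.038 + 0.02 + 0.1) ≈ 6.9620, MB₂ = 929 − 29.9 = 899.1, so M₂ = 6.9620 × 899.1 = 6259.5342 billion.
ΔM = M₂ − M₁ = 6259.5342 − 6904.6996 = -645.1654 billion.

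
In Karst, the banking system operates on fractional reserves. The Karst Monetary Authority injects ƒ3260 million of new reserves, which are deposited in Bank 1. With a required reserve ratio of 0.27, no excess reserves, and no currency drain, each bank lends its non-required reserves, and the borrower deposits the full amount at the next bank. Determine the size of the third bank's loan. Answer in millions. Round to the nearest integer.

ƒ1268 million

Each bank lends a fraction (1 − rr) = 0.7300 of the deposit it receives, so Bank 3 receives 3260·0.7300^2 and lends 3260·0.7300^3 ≈ 1268.1954 million.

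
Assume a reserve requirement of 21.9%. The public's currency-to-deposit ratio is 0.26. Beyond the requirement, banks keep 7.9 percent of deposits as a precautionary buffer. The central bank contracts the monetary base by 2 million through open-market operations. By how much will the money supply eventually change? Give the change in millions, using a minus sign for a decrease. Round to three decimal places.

-4.516 million

The money multiplier is m = (1 + c) / (rr + e + c) = (1 + 0.26) / (0.219 + 0.079 + 0.26) ≈ 2.25806.
The sale removes 2 million of base, so ΔM = m × ΔMB = 2.25806 × (−2) ≈ -4.5161 million.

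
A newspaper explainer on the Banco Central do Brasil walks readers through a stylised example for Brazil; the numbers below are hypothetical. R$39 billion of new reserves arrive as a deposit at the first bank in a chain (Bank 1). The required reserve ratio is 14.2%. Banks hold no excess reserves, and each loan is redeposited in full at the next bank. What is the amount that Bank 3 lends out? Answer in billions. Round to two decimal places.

R$24.63 billion

Each bank lends a fraction (1 − rr) = 0.8580 of the deposit it receives, so Bank 3 receives 39·0.8580^2 and lends 39·0.8580^3 ≈ 24.6335 billion.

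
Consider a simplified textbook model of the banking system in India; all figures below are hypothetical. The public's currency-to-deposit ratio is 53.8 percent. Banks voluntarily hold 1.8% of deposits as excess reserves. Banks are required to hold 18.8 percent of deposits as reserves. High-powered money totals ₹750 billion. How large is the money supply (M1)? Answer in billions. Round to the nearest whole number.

The money multiplier is m = (1 + c) / (rr + e + c) = (1 + 0.538) / (0.188 + 0.018 + 0.538) ≈ 2.0672.
So M = m × MB = 2.0672 × 750 = 1550.4 billion.

₹1550 billion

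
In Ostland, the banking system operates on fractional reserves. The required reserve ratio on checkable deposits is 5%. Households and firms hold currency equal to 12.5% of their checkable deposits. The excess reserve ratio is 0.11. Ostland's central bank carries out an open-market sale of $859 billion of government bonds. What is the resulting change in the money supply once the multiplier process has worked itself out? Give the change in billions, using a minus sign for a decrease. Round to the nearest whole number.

-3391 billion

The money multiplier is m = (1 + c) / (rr + e + c) = (1 + 0.125) / (0.05 + 0.11 + 0.125) ≈ 3.9474.
The sale removes 859 billion of base, so ΔM = m × ΔMB = 3.9474 × (−859) = -3390.8166 billion.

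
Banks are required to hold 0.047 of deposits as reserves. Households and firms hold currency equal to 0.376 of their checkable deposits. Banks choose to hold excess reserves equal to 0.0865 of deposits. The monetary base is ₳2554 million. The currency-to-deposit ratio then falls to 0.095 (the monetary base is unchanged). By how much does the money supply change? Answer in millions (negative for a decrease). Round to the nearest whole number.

Initially m₁ = (1 + 0.376) / (0.047 + 0.0865 + 0.376) ≈ 2.70069, so M₁ = 2.70069 × 2554 ≈ 6897.5623 million.
After the change m₂ = (1 + 0.095) / (0.047 + 0.0865 + 0.095) ≈ 4.79212, so M₂ = 4.79212 × 2554 ≈ 12239.0745 million.
ΔM = M₂ − M₁ = 12239.0745 − 6897.5623 = 5341.5122 million.

₳5342 million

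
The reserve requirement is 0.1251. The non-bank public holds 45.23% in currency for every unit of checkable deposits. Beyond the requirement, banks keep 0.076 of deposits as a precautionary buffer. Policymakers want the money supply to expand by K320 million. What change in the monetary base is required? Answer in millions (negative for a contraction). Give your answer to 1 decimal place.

The money multiplier is m = (1 + c) / (rr + e + c) = (1 + 0.4523) / (0.1251 + 0.076 + 0.4523) ≈ 2.22268.
ΔMB = ΔM / m = (+320) / 2.22268 ≈ 143.9703 million.

K144.0 million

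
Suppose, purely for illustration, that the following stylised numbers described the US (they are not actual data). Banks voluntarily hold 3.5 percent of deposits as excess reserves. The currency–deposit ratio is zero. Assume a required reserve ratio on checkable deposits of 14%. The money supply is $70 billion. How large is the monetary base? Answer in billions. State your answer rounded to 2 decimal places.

$12.25 billion

The money multiplier is m = 1 / (rr + e) = 1 / (0.14 + 0.035) ≈ 5.71429.
MB = M / m = 70 / 5.71429 ≈ 12.25 billion.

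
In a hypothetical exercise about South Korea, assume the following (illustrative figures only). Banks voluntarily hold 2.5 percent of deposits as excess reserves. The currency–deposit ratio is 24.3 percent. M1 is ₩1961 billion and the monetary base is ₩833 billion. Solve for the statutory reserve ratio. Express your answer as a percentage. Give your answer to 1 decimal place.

26.0%

Using m = M/MB = 1961/833 ≈ 2.354142. Since m = (1 + c)/(c + rr + e), the denominator satisfies c + rr + e = (1 + c)/m = (1 + 0.243) / 2.354142 ≈ 0.528006.
With c = 0.243 and e = 0.025, the statutory reserve ratio is 0.528006 − 0.243 − 0.025 = 0.260006.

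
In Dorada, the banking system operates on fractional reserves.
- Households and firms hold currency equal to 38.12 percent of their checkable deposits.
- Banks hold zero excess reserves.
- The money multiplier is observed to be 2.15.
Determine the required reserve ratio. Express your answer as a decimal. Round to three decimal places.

0.261

Using m = 2.15. Since m = (1 + c)/(c + rr + e), the denominator satisfies c + rr + e = (1 + c)/m = (1 + 0.3812) / 2.15 ≈ 0.642419.
With c = 0.3812 and e = 0, the required reserve ratio is 0.642419 − 0.3812 − 0 = 0.261219.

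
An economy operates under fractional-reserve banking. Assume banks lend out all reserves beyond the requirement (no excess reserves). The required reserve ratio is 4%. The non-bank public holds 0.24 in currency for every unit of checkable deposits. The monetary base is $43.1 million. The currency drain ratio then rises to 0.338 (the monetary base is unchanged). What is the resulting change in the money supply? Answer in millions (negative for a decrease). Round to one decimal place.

Initially m₁ = (1 + 0.24) / (0.04 + 0.24) ≈ 4.4286, so M₁ = 4.4286 × 43.1 ≈ 190.8727 million.
After the change m₂ = (1 + 0.338) / (0.04 + 0.338) ≈ 3.5397, so M₂ = 3.5397 × 43.1 ≈ 152.5611 million.
ΔM = M₂ − M₁ = 152.5611 − 190.8727 = -38.3116 million.

-38.3 million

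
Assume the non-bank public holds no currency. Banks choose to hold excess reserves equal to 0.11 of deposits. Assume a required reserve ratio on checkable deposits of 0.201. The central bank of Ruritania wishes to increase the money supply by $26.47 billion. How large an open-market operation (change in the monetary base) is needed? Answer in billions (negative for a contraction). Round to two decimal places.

$8.23 billion

The money multiplier is m = 1 / (rr + e) = 1 / (0.201 + 0.11) ≈ 3.21543.
ΔMB = ΔM / m = (+26.47) / 3.21543 ≈ 8.2322 billion.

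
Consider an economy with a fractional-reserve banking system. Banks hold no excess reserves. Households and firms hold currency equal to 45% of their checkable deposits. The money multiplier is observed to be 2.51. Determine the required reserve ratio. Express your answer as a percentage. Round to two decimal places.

12.77%

Using m = 2.51. Since m = (1 + c)/(c + rr + e), the denominator satisfies c + rr + e = (1 + c)/m = (1 + 0.45) / 2.51 ≈ 0.577689.
With c = 0.45 and e = 0, the required reserve ratio is 0.577689 − 0.45 − 0 = 0.127689.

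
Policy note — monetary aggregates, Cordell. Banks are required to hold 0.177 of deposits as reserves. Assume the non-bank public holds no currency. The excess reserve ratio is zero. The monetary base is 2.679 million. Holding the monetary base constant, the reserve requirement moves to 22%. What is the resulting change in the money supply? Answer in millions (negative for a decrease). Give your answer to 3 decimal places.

-2.958 million

Initially m₁ = 1 / (0.177) ≈ 5.64972, so M₁ = 5.64972 × 2.679 ≈ 15.1356 million.
After the change m₂ = 1 / (0.22) ≈ 4.54545, so M₂ = 4.54545 × 2.679 ≈ 12.1773 million.
ΔM = M₂ − M₁ = 12.1773 − 15.1356 = -2.9583 million.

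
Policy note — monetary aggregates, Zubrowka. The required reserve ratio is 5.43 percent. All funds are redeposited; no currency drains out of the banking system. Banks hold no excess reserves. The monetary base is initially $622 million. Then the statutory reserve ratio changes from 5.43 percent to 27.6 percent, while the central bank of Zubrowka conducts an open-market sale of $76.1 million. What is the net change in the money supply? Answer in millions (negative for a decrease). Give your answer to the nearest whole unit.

-9477 million

Before: m₁ = 1 / (0.0543) ≈ 18.4162, MB₁ = 622, so M₁ = 18.4162 × 622 = 11454.8764 million.
After: m₂ = 1 / (0.276) ≈ 3.6232, MB₂ = 622 − 76.1 = 545.9, so M₂ = 3.6232 × 545.9 ≈ 1977.9049 million.
ΔM = M₂ − M₁ = 1977.9049 − 11454.8764 = -9476.9715 million.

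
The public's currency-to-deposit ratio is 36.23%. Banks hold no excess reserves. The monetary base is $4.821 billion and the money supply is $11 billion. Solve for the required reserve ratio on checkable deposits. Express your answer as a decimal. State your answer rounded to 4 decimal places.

Using m = M/MB = 11/4.821 ≈ 2.281684. Since m = (1 + c)/(c + rr + e), the denominator satisfies c + rr + e = (1 + c)/m = (1 + 0.3623) / 2.281684 ≈ 0.597059.
With c = 0.3623 and e = 0, the required reserve ratio on checkable deposits is 0.597059 − 0.3623 − 0 = 0.234759.

0.2348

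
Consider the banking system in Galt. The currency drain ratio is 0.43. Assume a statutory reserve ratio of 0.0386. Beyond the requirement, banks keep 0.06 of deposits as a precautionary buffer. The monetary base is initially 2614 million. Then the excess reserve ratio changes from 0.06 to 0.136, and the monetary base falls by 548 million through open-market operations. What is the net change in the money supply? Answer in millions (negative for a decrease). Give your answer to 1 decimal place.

Before: m₁ = (1 + 0.43) / (0.0386 + 0.06 + 0.43) ≈ 2.705259, MB₁ = 2614, so M₁ = 2.705259 × 2614 ≈ 7071.547 million.
After: m₂ = (1 + 0.43) / (0.0386 + 0.136 + 0.43) ≈ 2.365200, MB₂ = 2614 − 548 = 2066, so M₂ = 2.365200 × 2066 = 4886.5032 million.
ΔM = M₂ − M₁ = 4886.5032 − 7071.547 = -2185.0438 million.

-2185.0 million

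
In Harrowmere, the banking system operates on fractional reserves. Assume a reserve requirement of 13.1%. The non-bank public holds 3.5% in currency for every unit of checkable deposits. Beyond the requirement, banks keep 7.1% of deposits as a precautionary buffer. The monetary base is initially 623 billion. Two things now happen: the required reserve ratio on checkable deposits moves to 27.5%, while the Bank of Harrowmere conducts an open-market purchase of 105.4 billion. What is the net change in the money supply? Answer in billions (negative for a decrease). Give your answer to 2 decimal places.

Before: m₁ = (1 + 0.035) / (0.131 + 0.071 + 0.035) ≈ 4.367089, MB₁ = 623, so M₁ = 4.367089 × 623 ≈ 2720.6964 billion.
After: m₂ = (1 + 0.035) / (0.275 + 0.071 + 0.035) ≈ 2.716535, MB₂ = 623 + 105.4 = 728.4, so M₂ = 2.716535 × 728.4 ≈ 1978.7241 billion.
ΔM = M₂ − M₁ = 1978.7241 − 2720.6964 = -741.9723 billion.

-741.97 billion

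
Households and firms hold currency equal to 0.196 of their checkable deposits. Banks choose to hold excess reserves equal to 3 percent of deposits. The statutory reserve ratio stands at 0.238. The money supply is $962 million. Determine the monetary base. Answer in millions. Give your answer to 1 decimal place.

The money multiplier is m = (1 + c) / (rr + e + c) = (1 + 0.196) / (0.238 + 0.03 + 0.196) ≈ 2.57759.
MB = M / m = 962 / 2.57759 ≈ 373.2168 million.

$373.2 million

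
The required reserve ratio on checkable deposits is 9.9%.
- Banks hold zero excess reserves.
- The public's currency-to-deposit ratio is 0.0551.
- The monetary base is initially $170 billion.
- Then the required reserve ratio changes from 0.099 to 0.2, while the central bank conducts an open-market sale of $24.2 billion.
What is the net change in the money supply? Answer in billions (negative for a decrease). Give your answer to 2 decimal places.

Before: m₁ = (1 + 0.0551) / (0.099 + 0.0551) ≈ 6.846853, MB₁ = 170, so M₁ = 6.846853 × 170 ≈ 1163.965 billion.
After: m₂ = (1 + 0.0551) / (0.2 + 0.0551) ≈ 4.136025, MB₂ = 170 − 24.2 = 145.8, so M₂ = 4.136025 × 145.8 ≈ 603.0324 billion.
ΔM = M₂ − M₁ = 603.0324 − 1163.965 = -560.9326 billion.

-560.93 billion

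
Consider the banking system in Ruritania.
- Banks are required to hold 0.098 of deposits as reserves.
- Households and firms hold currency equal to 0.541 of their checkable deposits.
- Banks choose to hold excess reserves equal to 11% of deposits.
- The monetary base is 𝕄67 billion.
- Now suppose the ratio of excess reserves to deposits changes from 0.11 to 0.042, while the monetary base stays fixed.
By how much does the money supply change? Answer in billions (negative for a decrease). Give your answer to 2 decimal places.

𝕄13.76 billion

Initially m₁ = (1 + 0.541) / (0.098 + 0.11 + 0.541) ≈ 2.05741, so M₁ = 2.05741 × 67 ≈ 137.8465 billion.
After the change m₂ = (1 + 0.541) / (0.098 + 0.042 + 0.541) ≈ 2.26285, so M₂ = 2.26285 × 67 ≈ 151.6109 billion.
ΔM = M₂ − M₁ = 151.6109 − 137.8465 = 13.7644 billion.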